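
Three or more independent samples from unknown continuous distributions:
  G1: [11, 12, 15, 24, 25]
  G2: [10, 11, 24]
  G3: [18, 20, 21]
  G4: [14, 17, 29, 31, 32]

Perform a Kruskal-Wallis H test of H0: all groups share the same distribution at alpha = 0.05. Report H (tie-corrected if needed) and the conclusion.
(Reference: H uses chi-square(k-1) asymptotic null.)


Step 1: Combine all N = 16 observations and assign midranks.
sorted (value, group, rank): (10,G2,1), (11,G1,2.5), (11,G2,2.5), (12,G1,4), (14,G4,5), (15,G1,6), (17,G4,7), (18,G3,8), (20,G3,9), (21,G3,10), (24,G1,11.5), (24,G2,11.5), (25,G1,13), (29,G4,14), (31,G4,15), (32,G4,16)
Step 2: Sum ranks within each group.
R_1 = 37 (n_1 = 5)
R_2 = 15 (n_2 = 3)
R_3 = 27 (n_3 = 3)
R_4 = 57 (n_4 = 5)
Step 3: H = 12/(N(N+1)) * sum(R_i^2/n_i) - 3(N+1)
     = 12/(16*17) * (37^2/5 + 15^2/3 + 27^2/3 + 57^2/5) - 3*17
     = 0.044118 * 1241.6 - 51
     = 3.776471.
Step 4: Ties present; correction factor C = 1 - 12/(16^3 - 16) = 0.997059. Corrected H = 3.776471 / 0.997059 = 3.787611.
Step 5: Under H0, H ~ chi^2(3); p-value = 0.285331.
Step 6: alpha = 0.05. fail to reject H0.

H = 3.7876, df = 3, p = 0.285331, fail to reject H0.


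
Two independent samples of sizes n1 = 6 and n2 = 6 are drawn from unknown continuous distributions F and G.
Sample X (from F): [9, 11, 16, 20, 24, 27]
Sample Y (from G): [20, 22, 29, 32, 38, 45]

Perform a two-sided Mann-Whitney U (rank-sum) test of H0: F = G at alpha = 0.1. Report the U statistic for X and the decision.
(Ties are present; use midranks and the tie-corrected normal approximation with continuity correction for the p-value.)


Step 1: Combine and sort all 12 observations; assign midranks.
sorted (value, group): (9,X), (11,X), (16,X), (20,X), (20,Y), (22,Y), (24,X), (27,X), (29,Y), (32,Y), (38,Y), (45,Y)
ranks: 9->1, 11->2, 16->3, 20->4.5, 20->4.5, 22->6, 24->7, 27->8, 29->9, 32->10, 38->11, 45->12
Step 2: Rank sum for X: R1 = 1 + 2 + 3 + 4.5 + 7 + 8 = 25.5.
Step 3: U_X = R1 - n1(n1+1)/2 = 25.5 - 6*7/2 = 25.5 - 21 = 4.5.
       U_Y = n1*n2 - U_X = 36 - 4.5 = 31.5.
Step 4: Ties are present, so use the tie-corrected normal approximation (with continuity correction) for the p-value.
Step 5: p-value = 0.037041; compare to alpha = 0.1. reject H0.

U_X = 4.5, p = 0.037041, reject H0 at alpha = 0.1.


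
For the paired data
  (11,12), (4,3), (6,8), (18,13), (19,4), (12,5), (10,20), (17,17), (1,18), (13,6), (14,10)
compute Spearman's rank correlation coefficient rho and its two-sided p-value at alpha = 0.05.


Step 1: Rank x and y separately (midranks; no ties here).
rank(x): 11->5, 4->2, 6->3, 18->10, 19->11, 12->6, 10->4, 17->9, 1->1, 13->7, 14->8
rank(y): 12->7, 3->1, 8->5, 13->8, 4->2, 5->3, 20->11, 17->9, 18->10, 6->4, 10->6
Step 2: d_i = R_x(i) - R_y(i); compute d_i^2.
  (5-7)^2=4, (2-1)^2=1, (3-5)^2=4, (10-8)^2=4, (11-2)^2=81, (6-3)^2=9, (4-11)^2=49, (9-9)^2=0, (1-10)^2=81, (7-4)^2=9, (8-6)^2=4
sum(d^2) = 246.
Step 3: rho = 1 - 6*246 / (11*(11^2 - 1)) = 1 - 1476/1320 = -0.118182.
Step 4: Under H0, t = rho * sqrt((n-2)/(1-rho^2)) = -0.3570 ~ t(9).
Step 5: Two-sided p-value from the t-distribution with 9 df = 0.729285.
Step 6: alpha = 0.05. fail to reject H0.

rho = -0.1182, p = 0.729285, fail to reject H0 at alpha = 0.05.


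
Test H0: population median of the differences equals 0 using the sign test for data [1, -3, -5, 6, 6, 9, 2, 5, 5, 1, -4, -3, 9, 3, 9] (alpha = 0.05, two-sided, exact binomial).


Step 1: Discard zero differences. Original n = 15; n_eff = number of nonzero differences = 15.
Nonzero differences (with sign): +1, -3, -5, +6, +6, +9, +2, +5, +5, +1, -4, -3, +9, +3, +9
Step 2: Count signs: positive = 11, negative = 4.
Step 3: Under H0: P(positive) = 0.5, so the number of positives S ~ Bin(15, 0.5).
Step 4: Two-sided exact p-value = sum of Bin(15,0.5) probabilities at or below the observed probability = 0.118469.
Step 5: alpha = 0.05. fail to reject H0.

n_eff = 15, pos = 11, neg = 4, p = 0.118469, fail to reject H0.


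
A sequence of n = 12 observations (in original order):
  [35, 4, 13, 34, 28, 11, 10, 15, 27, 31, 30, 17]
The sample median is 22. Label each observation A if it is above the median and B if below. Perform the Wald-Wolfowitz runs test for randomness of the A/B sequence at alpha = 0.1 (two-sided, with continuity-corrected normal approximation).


Step 1: Compute median = 22; label A = above, B = below.
Labels in order: ABBAABBBAAAB  (n_A = 6, n_B = 6)
Step 2: Count runs R = 6.
Step 3: Under H0 (random ordering), E[R] = 2*n_A*n_B/(n_A+n_B) + 1 = 2*6*6/12 + 1 = 7.0000.
        Var[R] = 2*n_A*n_B*(2*n_A*n_B - n_A - n_B) / ((n_A+n_B)^2 * (n_A+n_B-1)) = 4320/1584 = 2.7273.
        SD[R] = 1.6514.
Step 4: Continuity-corrected z = (R + 0.5 - E[R]) / SD[R] = (6 + 0.5 - 7.0000) / 1.6514 = -0.3028.
Step 5: Two-sided p-value via normal approximation = 2*(1 - Phi(|z|)) = 0.762069.
Step 6: alpha = 0.1. fail to reject H0.

R = 6, z = -0.3028, p = 0.762069, fail to reject H0.


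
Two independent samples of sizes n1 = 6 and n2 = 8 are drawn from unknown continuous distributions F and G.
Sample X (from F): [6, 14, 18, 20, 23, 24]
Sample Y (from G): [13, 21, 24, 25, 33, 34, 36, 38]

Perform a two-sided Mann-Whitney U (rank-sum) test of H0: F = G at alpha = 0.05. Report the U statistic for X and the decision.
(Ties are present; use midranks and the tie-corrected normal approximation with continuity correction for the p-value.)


Step 1: Combine and sort all 14 observations; assign midranks.
sorted (value, group): (6,X), (13,Y), (14,X), (18,X), (20,X), (21,Y), (23,X), (24,X), (24,Y), (25,Y), (33,Y), (34,Y), (36,Y), (38,Y)
ranks: 6->1, 13->2, 14->3, 18->4, 20->5, 21->6, 23->7, 24->8.5, 24->8.5, 25->10, 33->11, 34->12, 36->13, 38->14
Step 2: Rank sum for X: R1 = 1 + 3 + 4 + 5 + 7 + 8.5 = 28.5.
Step 3: U_X = R1 - n1(n1+1)/2 = 28.5 - 6*7/2 = 28.5 - 21 = 7.5.
       U_Y = n1*n2 - U_X = 48 - 7.5 = 40.5.
Step 4: Ties are present, so use the tie-corrected normal approximation (with continuity correction) for the p-value.
Step 5: p-value = 0.038653; compare to alpha = 0.05. reject H0.

U_X = 7.5, p = 0.038653, reject H0 at alpha = 0.05.


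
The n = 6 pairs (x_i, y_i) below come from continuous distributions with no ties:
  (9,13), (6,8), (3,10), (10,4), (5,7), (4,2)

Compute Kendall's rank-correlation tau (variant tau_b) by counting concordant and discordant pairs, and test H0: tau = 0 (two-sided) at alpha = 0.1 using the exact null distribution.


Step 1: Enumerate the 15 unordered pairs (i,j) with i<j and classify each by sign(x_j-x_i) * sign(y_j-y_i).
  (1,2):dx=-3,dy=-5->C; (1,3):dx=-6,dy=-3->C; (1,4):dx=+1,dy=-9->D; (1,5):dx=-4,dy=-6->C
  (1,6):dx=-5,dy=-11->C; (2,3):dx=-3,dy=+2->D; (2,4):dx=+4,dy=-4->D; (2,5):dx=-1,dy=-1->C
  (2,6):dx=-2,dy=-6->C; (3,4):dx=+7,dy=-6->D; (3,5):dx=+2,dy=-3->D; (3,6):dx=+1,dy=-8->D
  (4,5):dx=-5,dy=+3->D; (4,6):dx=-6,dy=-2->C; (5,6):dx=-1,dy=-5->C
Step 2: C = 8, D = 7, total pairs = 15.
Step 3: tau = (C - D)/(n(n-1)/2) = (8 - 7)/15 = 0.066667.
Step 4: Exact two-sided p-value (enumerate n! = 720 permutations of y under H0): p = 1.000000.
Step 5: alpha = 0.1. fail to reject H0.

tau_b = 0.0667 (C=8, D=7), p = 1.000000, fail to reject H0.


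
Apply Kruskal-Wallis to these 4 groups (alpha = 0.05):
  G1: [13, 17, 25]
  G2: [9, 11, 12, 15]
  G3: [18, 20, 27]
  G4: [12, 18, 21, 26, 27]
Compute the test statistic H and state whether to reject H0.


Step 1: Combine all N = 15 observations and assign midranks.
sorted (value, group, rank): (9,G2,1), (11,G2,2), (12,G2,3.5), (12,G4,3.5), (13,G1,5), (15,G2,6), (17,G1,7), (18,G3,8.5), (18,G4,8.5), (20,G3,10), (21,G4,11), (25,G1,12), (26,G4,13), (27,G3,14.5), (27,G4,14.5)
Step 2: Sum ranks within each group.
R_1 = 24 (n_1 = 3)
R_2 = 12.5 (n_2 = 4)
R_3 = 33 (n_3 = 3)
R_4 = 50.5 (n_4 = 5)
Step 3: H = 12/(N(N+1)) * sum(R_i^2/n_i) - 3(N+1)
     = 12/(15*16) * (24^2/3 + 12.5^2/4 + 33^2/3 + 50.5^2/5) - 3*16
     = 0.050000 * 1104.11 - 48
     = 7.205625.
Step 4: Ties present; correction factor C = 1 - 18/(15^3 - 15) = 0.994643. Corrected H = 7.205625 / 0.994643 = 7.244434.
Step 5: Under H0, H ~ chi^2(3); p-value = 0.064502.
Step 6: alpha = 0.05. fail to reject H0.

H = 7.2444, df = 3, p = 0.064502, fail to reject H0.


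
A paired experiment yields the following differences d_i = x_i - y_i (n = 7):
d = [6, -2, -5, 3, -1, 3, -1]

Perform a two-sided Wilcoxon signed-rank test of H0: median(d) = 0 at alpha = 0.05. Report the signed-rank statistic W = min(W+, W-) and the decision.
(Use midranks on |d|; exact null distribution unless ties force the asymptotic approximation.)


Step 1: Drop any zero differences (none here) and take |d_i|.
|d| = [6, 2, 5, 3, 1, 3, 1]
Step 2: Midrank |d_i| (ties get averaged ranks).
ranks: |6|->7, |2|->3, |5|->6, |3|->4.5, |1|->1.5, |3|->4.5, |1|->1.5
Step 3: Attach original signs; sum ranks with positive sign and with negative sign.
W+ = 7 + 4.5 + 4.5 = 16
W- = 3 + 6 + 1.5 + 1.5 = 12
(Check: W+ + W- = 28 should equal n(n+1)/2 = 28.)
Step 4: Test statistic W = min(W+, W-) = 12.
Step 5: Ties in |d|, so use the tie-corrected normal approximation.
        E[W] = n(n+1)/4 = 7*8/4 = 14.
        Tie groups: |d|=1 (t=2), |d|=3 (t=2); sum(t^3 - t) = 12.
        Var[W] = n(n+1)(2n+1)/24 - sum(t^3-t)/48 = 840/24 - 12/48 = 34.75.
        z = (W - E[W]) / sqrt(Var[W]) = (12 - 14) / 5.8949 = -0.3393.
        Two-sided p = 2*Phi(z) = 0.734402.
Step 6: alpha = 0.05. fail to reject H0.

W+ = 16, W- = 12, W = min = 12, p = 0.734402, fail to reject H0.


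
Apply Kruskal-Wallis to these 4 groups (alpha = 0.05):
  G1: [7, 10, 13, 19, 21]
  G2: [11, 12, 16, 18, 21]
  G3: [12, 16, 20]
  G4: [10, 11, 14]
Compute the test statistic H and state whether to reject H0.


Step 1: Combine all N = 16 observations and assign midranks.
sorted (value, group, rank): (7,G1,1), (10,G1,2.5), (10,G4,2.5), (11,G2,4.5), (11,G4,4.5), (12,G2,6.5), (12,G3,6.5), (13,G1,8), (14,G4,9), (16,G2,10.5), (16,G3,10.5), (18,G2,12), (19,G1,13), (20,G3,14), (21,G1,15.5), (21,G2,15.5)
Step 2: Sum ranks within each group.
R_1 = 40 (n_1 = 5)
R_2 = 49 (n_2 = 5)
R_3 = 31 (n_3 = 3)
R_4 = 16 (n_4 = 3)
Step 3: H = 12/(N(N+1)) * sum(R_i^2/n_i) - 3(N+1)
     = 12/(16*17) * (40^2/5 + 49^2/5 + 31^2/3 + 16^2/3) - 3*17
     = 0.044118 * 1205.87 - 51
     = 2.200000.
Step 4: Ties present; correction factor C = 1 - 30/(16^3 - 16) = 0.992647. Corrected H = 2.200000 / 0.992647 = 2.216296.
Step 5: Under H0, H ~ chi^2(3); p-value = 0.528746.
Step 6: alpha = 0.05. fail to reject H0.

H = 2.2163, df = 3, p = 0.528746, fail to reject H0.


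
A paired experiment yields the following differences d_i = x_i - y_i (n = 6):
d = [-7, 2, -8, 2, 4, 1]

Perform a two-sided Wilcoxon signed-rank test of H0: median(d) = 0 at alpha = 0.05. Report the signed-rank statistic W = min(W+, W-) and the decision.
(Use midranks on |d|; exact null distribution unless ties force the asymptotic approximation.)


Step 1: Drop any zero differences (none here) and take |d_i|.
|d| = [7, 2, 8, 2, 4, 1]
Step 2: Midrank |d_i| (ties get averaged ranks).
ranks: |7|->5, |2|->2.5, |8|->6, |2|->2.5, |4|->4, |1|->1
Step 3: Attach original signs; sum ranks with positive sign and with negative sign.
W+ = 2.5 + 2.5 + 4 + 1 = 10
W- = 5 + 6 = 11
(Check: W+ + W- = 21 should equal n(n+1)/2 = 21.)
Step 4: Test statistic W = min(W+, W-) = 10.
Step 5: Ties in |d|, so use the tie-corrected normal approximation.
        E[W] = n(n+1)/4 = 6*7/4 = 10.5.
        Tie groups: |d|=2 (t=2); sum(t^3 - t) = 6.
        Var[W] = n(n+1)(2n+1)/24 - sum(t^3-t)/48 = 546/24 - 6/48 = 22.625.
        z = (W - E[W]) / sqrt(Var[W]) = (10 - 10.5) / 4.7566 = -0.1051.
        Two-sided p = 2*Phi(z) = 0.916282.
Step 6: alpha = 0.05. fail to reject H0.

W+ = 10, W- = 11, W = min = 10, p = 0.916282, fail to reject H0.


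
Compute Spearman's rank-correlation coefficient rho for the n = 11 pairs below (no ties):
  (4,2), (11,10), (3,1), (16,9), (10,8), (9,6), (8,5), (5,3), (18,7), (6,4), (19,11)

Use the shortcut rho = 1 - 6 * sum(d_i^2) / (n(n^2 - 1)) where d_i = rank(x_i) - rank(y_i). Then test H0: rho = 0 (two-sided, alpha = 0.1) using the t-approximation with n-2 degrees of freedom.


Step 1: Rank x and y separately (midranks; no ties here).
rank(x): 4->2, 11->8, 3->1, 16->9, 10->7, 9->6, 8->5, 5->3, 18->10, 6->4, 19->11
rank(y): 2->2, 10->10, 1->1, 9->9, 8->8, 6->6, 5->5, 3->3, 7->7, 4->4, 11->11
Step 2: d_i = R_x(i) - R_y(i); compute d_i^2.
  (2-2)^2=0, (8-10)^2=4, (1-1)^2=0, (9-9)^2=0, (7-8)^2=1, (6-6)^2=0, (5-5)^2=0, (3-3)^2=0, (10-7)^2=9, (4-4)^2=0, (11-11)^2=0
sum(d^2) = 14.
Step 3: rho = 1 - 6*14 / (11*(11^2 - 1)) = 1 - 84/1320 = 0.936364.
Step 4: Under H0, t = rho * sqrt((n-2)/(1-rho^2)) = 8.0024 ~ t(9).
Step 5: Two-sided p-value from the t-distribution with 9 df = 0.000022.
Step 6: alpha = 0.1. reject H0.

rho = 0.9364, p = 0.000022, reject H0 at alpha = 0.1.


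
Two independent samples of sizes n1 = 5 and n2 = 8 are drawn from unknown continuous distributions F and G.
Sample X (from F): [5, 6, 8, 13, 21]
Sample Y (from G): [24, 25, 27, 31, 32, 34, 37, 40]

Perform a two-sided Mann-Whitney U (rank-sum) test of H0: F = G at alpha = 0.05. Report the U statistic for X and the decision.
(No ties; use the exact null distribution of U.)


Step 1: Combine and sort all 13 observations; assign midranks.
sorted (value, group): (5,X), (6,X), (8,X), (13,X), (21,X), (24,Y), (25,Y), (27,Y), (31,Y), (32,Y), (34,Y), (37,Y), (40,Y)
ranks: 5->1, 6->2, 8->3, 13->4, 21->5, 24->6, 25->7, 27->8, 31->9, 32->10, 34->11, 37->12, 40->13
Step 2: Rank sum for X: R1 = 1 + 2 + 3 + 4 + 5 = 15.
Step 3: U_X = R1 - n1(n1+1)/2 = 15 - 5*6/2 = 15 - 15 = 0.
       U_Y = n1*n2 - U_X = 40 - 0 = 40.
Step 4: No ties, so the exact null distribution of U (based on enumerating the C(13,5) = 1287 equally likely rank assignments) gives the two-sided p-value.
Step 5: p-value = 0.001554; compare to alpha = 0.05. reject H0.

U_X = 0, p = 0.001554, reject H0 at alpha = 0.05.


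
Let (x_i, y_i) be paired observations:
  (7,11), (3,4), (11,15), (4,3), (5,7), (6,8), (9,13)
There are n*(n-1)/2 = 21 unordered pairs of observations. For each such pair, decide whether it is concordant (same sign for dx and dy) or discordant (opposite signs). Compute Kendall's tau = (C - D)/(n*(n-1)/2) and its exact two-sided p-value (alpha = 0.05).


Step 1: Enumerate the 21 unordered pairs (i,j) with i<j and classify each by sign(x_j-x_i) * sign(y_j-y_i).
  (1,2):dx=-4,dy=-7->C; (1,3):dx=+4,dy=+4->C; (1,4):dx=-3,dy=-8->C; (1,5):dx=-2,dy=-4->C
  (1,6):dx=-1,dy=-3->C; (1,7):dx=+2,dy=+2->C; (2,3):dx=+8,dy=+11->C; (2,4):dx=+1,dy=-1->D
  (2,5):dx=+2,dy=+3->C; (2,6):dx=+3,dy=+4->C; (2,7):dx=+6,dy=+9->C; (3,4):dx=-7,dy=-12->C
  (3,5):dx=-6,dy=-8->C; (3,6):dx=-5,dy=-7->C; (3,7):dx=-2,dy=-2->C; (4,5):dx=+1,dy=+4->C
  (4,6):dx=+2,dy=+5->C; (4,7):dx=+5,dy=+10->C; (5,6):dx=+1,dy=+1->C; (5,7):dx=+4,dy=+6->C
  (6,7):dx=+3,dy=+5->C
Step 2: C = 20, D = 1, total pairs = 21.
Step 3: tau = (C - D)/(n(n-1)/2) = (20 - 1)/21 = 0.904762.
Step 4: Exact two-sided p-value (enumerate n! = 5040 permutations of y under H0): p = 0.002778.
Step 5: alpha = 0.05. reject H0.

tau_b = 0.9048 (C=20, D=1), p = 0.002778, reject H0.


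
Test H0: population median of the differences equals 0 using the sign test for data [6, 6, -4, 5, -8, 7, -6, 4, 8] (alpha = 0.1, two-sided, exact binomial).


Step 1: Discard zero differences. Original n = 9; n_eff = number of nonzero differences = 9.
Nonzero differences (with sign): +6, +6, -4, +5, -8, +7, -6, +4, +8
Step 2: Count signs: positive = 6, negative = 3.
Step 3: Under H0: P(positive) = 0.5, so the number of positives S ~ Bin(9, 0.5).
Step 4: Two-sided exact p-value = sum of Bin(9,0.5) probabilities at or below the observed probability = 0.507812.
Step 5: alpha = 0.1. fail to reject H0.

n_eff = 9, pos = 6, neg = 3, p = 0.507812, fail to reject H0.


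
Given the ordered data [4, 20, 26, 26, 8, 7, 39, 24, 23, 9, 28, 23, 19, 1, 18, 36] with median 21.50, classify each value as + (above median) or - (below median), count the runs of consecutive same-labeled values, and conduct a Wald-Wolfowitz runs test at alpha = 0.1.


Step 1: Compute median = 21.50; label A = above, B = below.
Labels in order: BBAABBAAABAABBBA  (n_A = 8, n_B = 8)
Step 2: Count runs R = 8.
Step 3: Under H0 (random ordering), E[R] = 2*n_A*n_B/(n_A+n_B) + 1 = 2*8*8/16 + 1 = 9.0000.
        Var[R] = 2*n_A*n_B*(2*n_A*n_B - n_A - n_B) / ((n_A+n_B)^2 * (n_A+n_B-1)) = 14336/3840 = 3.7333.
        SD[R] = 1.9322.
Step 4: Continuity-corrected z = (R + 0.5 - E[R]) / SD[R] = (8 + 0.5 - 9.0000) / 1.9322 = -0.2588.
Step 5: Two-sided p-value via normal approximation = 2*(1 - Phi(|z|)) = 0.795809.
Step 6: alpha = 0.1. fail to reject H0.

R = 8, z = -0.2588, p = 0.795809, fail to reject H0.


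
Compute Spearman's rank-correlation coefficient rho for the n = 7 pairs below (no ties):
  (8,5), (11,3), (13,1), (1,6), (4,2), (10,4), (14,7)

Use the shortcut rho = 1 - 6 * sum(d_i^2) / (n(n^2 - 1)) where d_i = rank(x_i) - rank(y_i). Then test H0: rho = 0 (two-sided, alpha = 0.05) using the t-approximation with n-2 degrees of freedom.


Step 1: Rank x and y separately (midranks; no ties here).
rank(x): 8->3, 11->5, 13->6, 1->1, 4->2, 10->4, 14->7
rank(y): 5->5, 3->3, 1->1, 6->6, 2->2, 4->4, 7->7
Step 2: d_i = R_x(i) - R_y(i); compute d_i^2.
  (3-5)^2=4, (5-3)^2=4, (6-1)^2=25, (1-6)^2=25, (2-2)^2=0, (4-4)^2=0, (7-7)^2=0
sum(d^2) = 58.
Step 3: rho = 1 - 6*58 / (7*(7^2 - 1)) = 1 - 348/336 = -0.035714.
Step 4: Under H0, t = rho * sqrt((n-2)/(1-rho^2)) = -0.0799 ~ t(5).
Step 5: Two-sided p-value from the t-distribution with 5 df = 0.939408.
Step 6: alpha = 0.05. fail to reject H0.

rho = -0.0357, p = 0.939408, fail to reject H0 at alpha = 0.05.


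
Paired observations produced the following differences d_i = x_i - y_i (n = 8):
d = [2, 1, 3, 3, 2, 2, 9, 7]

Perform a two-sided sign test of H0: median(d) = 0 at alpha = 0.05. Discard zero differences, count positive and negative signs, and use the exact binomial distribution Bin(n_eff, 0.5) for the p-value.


Step 1: Discard zero differences. Original n = 8; n_eff = number of nonzero differences = 8.
Nonzero differences (with sign): +2, +1, +3, +3, +2, +2, +9, +7
Step 2: Count signs: positive = 8, negative = 0.
Step 3: Under H0: P(positive) = 0.5, so the number of positives S ~ Bin(8, 0.5).
Step 4: Two-sided exact p-value = sum of Bin(8,0.5) probabilities at or below the observed probability = 0.007812.
Step 5: alpha = 0.05. reject H0.

n_eff = 8, pos = 8, neg = 0, p = 0.007812, reject H0.


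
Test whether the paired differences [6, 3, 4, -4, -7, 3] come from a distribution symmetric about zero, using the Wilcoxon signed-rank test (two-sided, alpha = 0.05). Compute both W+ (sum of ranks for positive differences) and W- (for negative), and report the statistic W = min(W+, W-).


Step 1: Drop any zero differences (none here) and take |d_i|.
|d| = [6, 3, 4, 4, 7, 3]
Step 2: Midrank |d_i| (ties get averaged ranks).
ranks: |6|->5, |3|->1.5, |4|->3.5, |4|->3.5, |7|->6, |3|->1.5
Step 3: Attach original signs; sum ranks with positive sign and with negative sign.
W+ = 5 + 1.5 + 3.5 + 1.5 = 11.5
W- = 3.5 + 6 = 9.5
(Check: W+ + W- = 21 should equal n(n+1)/2 = 21.)
Step 4: Test statistic W = min(W+, W-) = 9.5.
Step 5: Ties in |d|, so use the tie-corrected normal approximation.
        E[W] = n(n+1)/4 = 6*7/4 = 10.5.
        Tie groups: |d|=3 (t=2), |d|=4 (t=2); sum(t^3 - t) = 12.
        Var[W] = n(n+1)(2n+1)/24 - sum(t^3-t)/48 = 546/24 - 12/48 = 22.5.
        z = (W - E[W]) / sqrt(Var[W]) = (9.5 - 10.5) / 4.7434 = -0.2108.
        Two-sided p = 2*Phi(z) = 0.833029.
Step 6: alpha = 0.05. fail to reject H0.

W+ = 11.5, W- = 9.5, W = min = 9.5, p = 0.833029, fail to reject H0.


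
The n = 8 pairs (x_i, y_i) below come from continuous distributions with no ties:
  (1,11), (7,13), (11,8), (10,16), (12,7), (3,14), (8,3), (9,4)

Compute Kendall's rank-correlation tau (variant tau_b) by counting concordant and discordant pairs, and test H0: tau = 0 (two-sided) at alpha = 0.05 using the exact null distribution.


Step 1: Enumerate the 28 unordered pairs (i,j) with i<j and classify each by sign(x_j-x_i) * sign(y_j-y_i).
  (1,2):dx=+6,dy=+2->C; (1,3):dx=+10,dy=-3->D; (1,4):dx=+9,dy=+5->C; (1,5):dx=+11,dy=-4->D
  (1,6):dx=+2,dy=+3->C; (1,7):dx=+7,dy=-8->D; (1,8):dx=+8,dy=-7->D; (2,3):dx=+4,dy=-5->D
  (2,4):dx=+3,dy=+3->C; (2,5):dx=+5,dy=-6->D; (2,6):dx=-4,dy=+1->D; (2,7):dx=+1,dy=-10->D
  (2,8):dx=+2,dy=-9->D; (3,4):dx=-1,dy=+8->D; (3,5):dx=+1,dy=-1->D; (3,6):dx=-8,dy=+6->D
  (3,7):dx=-3,dy=-5->C; (3,8):dx=-2,dy=-4->C; (4,5):dx=+2,dy=-9->D; (4,6):dx=-7,dy=-2->C
  (4,7):dx=-2,dy=-13->C; (4,8):dx=-1,dy=-12->C; (5,6):dx=-9,dy=+7->D; (5,7):dx=-4,dy=-4->C
  (5,8):dx=-3,dy=-3->C; (6,7):dx=+5,dy=-11->D; (6,8):dx=+6,dy=-10->D; (7,8):dx=+1,dy=+1->C
Step 2: C = 12, D = 16, total pairs = 28.
Step 3: tau = (C - D)/(n(n-1)/2) = (12 - 16)/28 = -0.142857.
Step 4: Exact two-sided p-value (enumerate n! = 40320 permutations of y under H0): p = 0.719544.
Step 5: alpha = 0.05. fail to reject H0.

tau_b = -0.1429 (C=12, D=16), p = 0.719544, fail to reject H0.


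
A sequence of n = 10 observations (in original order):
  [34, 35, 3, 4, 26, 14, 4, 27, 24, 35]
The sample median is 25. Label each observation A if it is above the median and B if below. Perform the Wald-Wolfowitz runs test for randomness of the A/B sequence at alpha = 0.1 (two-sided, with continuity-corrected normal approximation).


Step 1: Compute median = 25; label A = above, B = below.
Labels in order: AABBABBABA  (n_A = 5, n_B = 5)
Step 2: Count runs R = 7.
Step 3: Under H0 (random ordering), E[R] = 2*n_A*n_B/(n_A+n_B) + 1 = 2*5*5/10 + 1 = 6.0000.
        Var[R] = 2*n_A*n_B*(2*n_A*n_B - n_A - n_B) / ((n_A+n_B)^2 * (n_A+n_B-1)) = 2000/900 = 2.2222.
        SD[R] = 1.4907.
Step 4: Continuity-corrected z = (R - 0.5 - E[R]) / SD[R] = (7 - 0.5 - 6.0000) / 1.4907 = 0.3354.
Step 5: Two-sided p-value via normal approximation = 2*(1 - Phi(|z|)) = 0.737316.
Step 6: alpha = 0.1. fail to reject H0.

R = 7, z = 0.3354, p = 0.737316, fail to reject H0.


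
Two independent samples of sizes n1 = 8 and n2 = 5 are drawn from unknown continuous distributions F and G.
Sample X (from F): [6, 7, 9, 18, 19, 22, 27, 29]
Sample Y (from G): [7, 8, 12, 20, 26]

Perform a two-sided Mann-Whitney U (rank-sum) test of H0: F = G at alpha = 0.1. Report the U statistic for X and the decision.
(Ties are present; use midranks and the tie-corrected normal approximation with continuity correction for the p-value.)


Step 1: Combine and sort all 13 observations; assign midranks.
sorted (value, group): (6,X), (7,X), (7,Y), (8,Y), (9,X), (12,Y), (18,X), (19,X), (20,Y), (22,X), (26,Y), (27,X), (29,X)
ranks: 6->1, 7->2.5, 7->2.5, 8->4, 9->5, 12->6, 18->7, 19->8, 20->9, 22->10, 26->11, 27->12, 29->13
Step 2: Rank sum for X: R1 = 1 + 2.5 + 5 + 7 + 8 + 10 + 12 + 13 = 58.5.
Step 3: U_X = R1 - n1(n1+1)/2 = 58.5 - 8*9/2 = 58.5 - 36 = 22.5.
       U_Y = n1*n2 - U_X = 40 - 22.5 = 17.5.
Step 4: Ties are present, so use the tie-corrected normal approximation (with continuity correction) for the p-value.
Step 5: p-value = 0.769390; compare to alpha = 0.1. fail to reject H0.

U_X = 22.5, p = 0.769390, fail to reject H0 at alpha = 0.1.


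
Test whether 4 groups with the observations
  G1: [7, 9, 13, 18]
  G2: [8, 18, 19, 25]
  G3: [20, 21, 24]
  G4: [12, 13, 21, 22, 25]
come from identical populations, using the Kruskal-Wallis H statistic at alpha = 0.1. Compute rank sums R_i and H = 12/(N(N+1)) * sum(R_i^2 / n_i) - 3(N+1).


Step 1: Combine all N = 16 observations and assign midranks.
sorted (value, group, rank): (7,G1,1), (8,G2,2), (9,G1,3), (12,G4,4), (13,G1,5.5), (13,G4,5.5), (18,G1,7.5), (18,G2,7.5), (19,G2,9), (20,G3,10), (21,G3,11.5), (21,G4,11.5), (22,G4,13), (24,G3,14), (25,G2,15.5), (25,G4,15.5)
Step 2: Sum ranks within each group.
R_1 = 17 (n_1 = 4)
R_2 = 34 (n_2 = 4)
R_3 = 35.5 (n_3 = 3)
R_4 = 49.5 (n_4 = 5)
Step 3: H = 12/(N(N+1)) * sum(R_i^2/n_i) - 3(N+1)
     = 12/(16*17) * (17^2/4 + 34^2/4 + 35.5^2/3 + 49.5^2/5) - 3*17
     = 0.044118 * 1271.38 - 51
     = 5.090441.
Step 4: Ties present; correction factor C = 1 - 24/(16^3 - 16) = 0.994118. Corrected H = 5.090441 / 0.994118 = 5.120562.
Step 5: Under H0, H ~ chi^2(3); p-value = 0.163179.
Step 6: alpha = 0.1. fail to reject H0.

H = 5.1206, df = 3, p = 0.163179, fail to reject H0.


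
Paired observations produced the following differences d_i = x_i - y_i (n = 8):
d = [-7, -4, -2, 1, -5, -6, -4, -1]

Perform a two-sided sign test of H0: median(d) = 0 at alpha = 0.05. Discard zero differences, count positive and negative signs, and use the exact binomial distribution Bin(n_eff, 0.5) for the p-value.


Step 1: Discard zero differences. Original n = 8; n_eff = number of nonzero differences = 8.
Nonzero differences (with sign): -7, -4, -2, +1, -5, -6, -4, -1
Step 2: Count signs: positive = 1, negative = 7.
Step 3: Under H0: P(positive) = 0.5, so the number of positives S ~ Bin(8, 0.5).
Step 4: Two-sided exact p-value = sum of Bin(8,0.5) probabilities at or below the observed probability = 0.070312.
Step 5: alpha = 0.05. fail to reject H0.

n_eff = 8, pos = 1, neg = 7, p = 0.070312, fail to reject H0.


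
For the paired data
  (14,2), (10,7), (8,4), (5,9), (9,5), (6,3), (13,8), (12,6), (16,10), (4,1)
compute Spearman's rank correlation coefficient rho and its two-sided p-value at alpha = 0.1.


Step 1: Rank x and y separately (midranks; no ties here).
rank(x): 14->9, 10->6, 8->4, 5->2, 9->5, 6->3, 13->8, 12->7, 16->10, 4->1
rank(y): 2->2, 7->7, 4->4, 9->9, 5->5, 3->3, 8->8, 6->6, 10->10, 1->1
Step 2: d_i = R_x(i) - R_y(i); compute d_i^2.
  (9-2)^2=49, (6-7)^2=1, (4-4)^2=0, (2-9)^2=49, (5-5)^2=0, (3-3)^2=0, (8-8)^2=0, (7-6)^2=1, (10-10)^2=0, (1-1)^2=0
sum(d^2) = 100.
Step 3: rho = 1 - 6*100 / (10*(10^2 - 1)) = 1 - 600/990 = 0.393939.
Step 4: Under H0, t = rho * sqrt((n-2)/(1-rho^2)) = 1.2123 ~ t(8).
Step 5: Two-sided p-value from the t-distribution with 8 df = 0.259998.
Step 6: alpha = 0.1. fail to reject H0.

rho = 0.3939, p = 0.259998, fail to reject H0 at alpha = 0.1.


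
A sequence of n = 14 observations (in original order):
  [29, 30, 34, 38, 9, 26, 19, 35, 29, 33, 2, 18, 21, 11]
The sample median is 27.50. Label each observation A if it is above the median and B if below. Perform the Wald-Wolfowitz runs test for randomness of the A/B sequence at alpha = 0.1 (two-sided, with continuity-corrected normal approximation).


Step 1: Compute median = 27.50; label A = above, B = below.
Labels in order: AAAABBBAAABBBB  (n_A = 7, n_B = 7)
Step 2: Count runs R = 4.
Step 3: Under H0 (random ordering), E[R] = 2*n_A*n_B/(n_A+n_B) + 1 = 2*7*7/14 + 1 = 8.0000.
        Var[R] = 2*n_A*n_B*(2*n_A*n_B - n_A - n_B) / ((n_A+n_B)^2 * (n_A+n_B-1)) = 8232/2548 = 3.2308.
        SD[R] = 1.7974.
Step 4: Continuity-corrected z = (R + 0.5 - E[R]) / SD[R] = (4 + 0.5 - 8.0000) / 1.7974 = -1.9472.
Step 5: Two-sided p-value via normal approximation = 2*(1 - Phi(|z|)) = 0.051508.
Step 6: alpha = 0.1. reject H0.

R = 4, z = -1.9472, p = 0.051508, reject H0.


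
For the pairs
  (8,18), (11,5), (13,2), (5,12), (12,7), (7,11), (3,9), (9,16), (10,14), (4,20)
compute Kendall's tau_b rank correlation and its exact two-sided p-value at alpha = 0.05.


Step 1: Enumerate the 45 unordered pairs (i,j) with i<j and classify each by sign(x_j-x_i) * sign(y_j-y_i).
  (1,2):dx=+3,dy=-13->D; (1,3):dx=+5,dy=-16->D; (1,4):dx=-3,dy=-6->C; (1,5):dx=+4,dy=-11->D
  (1,6):dx=-1,dy=-7->C; (1,7):dx=-5,dy=-9->C; (1,8):dx=+1,dy=-2->D; (1,9):dx=+2,dy=-4->D
  (1,10):dx=-4,dy=+2->D; (2,3):dx=+2,dy=-3->D; (2,4):dx=-6,dy=+7->D; (2,5):dx=+1,dy=+2->C
  (2,6):dx=-4,dy=+6->D; (2,7):dx=-8,dy=+4->D; (2,8):dx=-2,dy=+11->D; (2,9):dx=-1,dy=+9->D
  (2,10):dx=-7,dy=+15->D; (3,4):dx=-8,dy=+10->D; (3,5):dx=-1,dy=+5->D; (3,6):dx=-6,dy=+9->D
  (3,7):dx=-10,dy=+7->D; (3,8):dx=-4,dy=+14->D; (3,9):dx=-3,dy=+12->D; (3,10):dx=-9,dy=+18->D
  (4,5):dx=+7,dy=-5->D; (4,6):dx=+2,dy=-1->D; (4,7):dx=-2,dy=-3->C; (4,8):dx=+4,dy=+4->C
  (4,9):dx=+5,dy=+2->C; (4,10):dx=-1,dy=+8->D; (5,6):dx=-5,dy=+4->D; (5,7):dx=-9,dy=+2->D
  (5,8):dx=-3,dy=+9->D; (5,9):dx=-2,dy=+7->D; (5,10):dx=-8,dy=+13->D; (6,7):dx=-4,dy=-2->C
  (6,8):dx=+2,dy=+5->C; (6,9):dx=+3,dy=+3->C; (6,10):dx=-3,dy=+9->D; (7,8):dx=+6,dy=+7->C
  (7,9):dx=+7,dy=+5->C; (7,10):dx=+1,dy=+11->C; (8,9):dx=+1,dy=-2->D; (8,10):dx=-5,dy=+4->D
  (9,10):dx=-6,dy=+6->D
Step 2: C = 13, D = 32, total pairs = 45.
Step 3: tau = (C - D)/(n(n-1)/2) = (13 - 32)/45 = -0.422222.
Step 4: Exact two-sided p-value (enumerate n! = 3628800 permutations of y under H0): p = 0.108313.
Step 5: alpha = 0.05. fail to reject H0.

tau_b = -0.4222 (C=13, D=32), p = 0.108313, fail to reject H0.


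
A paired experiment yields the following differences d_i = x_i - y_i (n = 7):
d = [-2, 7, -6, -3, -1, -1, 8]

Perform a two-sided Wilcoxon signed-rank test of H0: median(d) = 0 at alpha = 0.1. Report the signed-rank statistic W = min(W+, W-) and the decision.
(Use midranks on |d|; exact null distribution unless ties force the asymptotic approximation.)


Step 1: Drop any zero differences (none here) and take |d_i|.
|d| = [2, 7, 6, 3, 1, 1, 8]
Step 2: Midrank |d_i| (ties get averaged ranks).
ranks: |2|->3, |7|->6, |6|->5, |3|->4, |1|->1.5, |1|->1.5, |8|->7
Step 3: Attach original signs; sum ranks with positive sign and with negative sign.
W+ = 6 + 7 = 13
W- = 3 + 5 + 4 + 1.5 + 1.5 = 15
(Check: W+ + W- = 28 should equal n(n+1)/2 = 28.)
Step 4: Test statistic W = min(W+, W-) = 13.
Step 5: Ties in |d|, so use the tie-corrected normal approximation.
        E[W] = n(n+1)/4 = 7*8/4 = 14.
        Tie groups: |d|=1 (t=2); sum(t^3 - t) = 6.
        Var[W] = n(n+1)(2n+1)/24 - sum(t^3-t)/48 = 840/24 - 6/48 = 34.875.
        z = (W - E[W]) / sqrt(Var[W]) = (13 - 14) / 5.9055 = -0.1693.
        Two-sided p = 2*Phi(z) = 0.865534.
Step 6: alpha = 0.1. fail to reject H0.

W+ = 13, W- = 15, W = min = 13, p = 0.865534, fail to reject H0.


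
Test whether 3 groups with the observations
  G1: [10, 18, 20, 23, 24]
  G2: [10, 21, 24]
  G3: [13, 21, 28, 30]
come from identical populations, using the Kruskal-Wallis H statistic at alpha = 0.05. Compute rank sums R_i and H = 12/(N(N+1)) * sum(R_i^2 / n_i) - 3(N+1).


Step 1: Combine all N = 12 observations and assign midranks.
sorted (value, group, rank): (10,G1,1.5), (10,G2,1.5), (13,G3,3), (18,G1,4), (20,G1,5), (21,G2,6.5), (21,G3,6.5), (23,G1,8), (24,G1,9.5), (24,G2,9.5), (28,G3,11), (30,G3,12)
Step 2: Sum ranks within each group.
R_1 = 28 (n_1 = 5)
R_2 = 17.5 (n_2 = 3)
R_3 = 32.5 (n_3 = 4)
Step 3: H = 12/(N(N+1)) * sum(R_i^2/n_i) - 3(N+1)
     = 12/(12*13) * (28^2/5 + 17.5^2/3 + 32.5^2/4) - 3*13
     = 0.076923 * 522.946 - 39
     = 1.226603.
Step 4: Ties present; correction factor C = 1 - 18/(12^3 - 12) = 0.989510. Corrected H = 1.226603 / 0.989510 = 1.239605.
Step 5: Under H0, H ~ chi^2(2); p-value = 0.538051.
Step 6: alpha = 0.05. fail to reject H0.

H = 1.2396, df = 2, p = 0.538051, fail to reject H0.


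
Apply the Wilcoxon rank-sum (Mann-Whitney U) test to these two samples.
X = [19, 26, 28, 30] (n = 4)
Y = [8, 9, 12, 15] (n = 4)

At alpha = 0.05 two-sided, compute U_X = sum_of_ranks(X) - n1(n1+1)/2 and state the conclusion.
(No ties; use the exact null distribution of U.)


Step 1: Combine and sort all 8 observations; assign midranks.
sorted (value, group): (8,Y), (9,Y), (12,Y), (15,Y), (19,X), (26,X), (28,X), (30,X)
ranks: 8->1, 9->2, 12->3, 15->4, 19->5, 26->6, 28->7, 30->8
Step 2: Rank sum for X: R1 = 5 + 6 + 7 + 8 = 26.
Step 3: U_X = R1 - n1(n1+1)/2 = 26 - 4*5/2 = 26 - 10 = 16.
       U_Y = n1*n2 - U_X = 16 - 16 = 0.
Step 4: No ties, so the exact null distribution of U (based on enumerating the C(8,4) = 70 equally likely rank assignments) gives the two-sided p-value.
Step 5: p-value = 0.028571; compare to alpha = 0.05. reject H0.

U_X = 16, p = 0.028571, reject H0 at alpha = 0.05.


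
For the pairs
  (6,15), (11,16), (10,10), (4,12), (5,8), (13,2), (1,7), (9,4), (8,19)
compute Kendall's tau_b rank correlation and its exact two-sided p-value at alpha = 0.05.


Step 1: Enumerate the 36 unordered pairs (i,j) with i<j and classify each by sign(x_j-x_i) * sign(y_j-y_i).
  (1,2):dx=+5,dy=+1->C; (1,3):dx=+4,dy=-5->D; (1,4):dx=-2,dy=-3->C; (1,5):dx=-1,dy=-7->C
  (1,6):dx=+7,dy=-13->D; (1,7):dx=-5,dy=-8->C; (1,8):dx=+3,dy=-11->D; (1,9):dx=+2,dy=+4->C
  (2,3):dx=-1,dy=-6->C; (2,4):dx=-7,dy=-4->C; (2,5):dx=-6,dy=-8->C; (2,6):dx=+2,dy=-14->D
  (2,7):dx=-10,dy=-9->C; (2,8):dx=-2,dy=-12->C; (2,9):dx=-3,dy=+3->D; (3,4):dx=-6,dy=+2->D
  (3,5):dx=-5,dy=-2->C; (3,6):dx=+3,dy=-8->D; (3,7):dx=-9,dy=-3->C; (3,8):dx=-1,dy=-6->C
  (3,9):dx=-2,dy=+9->D; (4,5):dx=+1,dy=-4->D; (4,6):dx=+9,dy=-10->D; (4,7):dx=-3,dy=-5->C
  (4,8):dx=+5,dy=-8->D; (4,9):dx=+4,dy=+7->C; (5,6):dx=+8,dy=-6->D; (5,7):dx=-4,dy=-1->C
  (5,8):dx=+4,dy=-4->D; (5,9):dx=+3,dy=+11->C; (6,7):dx=-12,dy=+5->D; (6,8):dx=-4,dy=+2->D
  (6,9):dx=-5,dy=+17->D; (7,8):dx=+8,dy=-3->D; (7,9):dx=+7,dy=+12->C; (8,9):dx=-1,dy=+15->D
Step 2: C = 18, D = 18, total pairs = 36.
Step 3: tau = (C - D)/(n(n-1)/2) = (18 - 18)/36 = 0.000000.
Step 4: Exact two-sided p-value (enumerate n! = 362880 permutations of y under H0): p = 1.000000.
Step 5: alpha = 0.05. fail to reject H0.

tau_b = 0.0000 (C=18, D=18), p = 1.000000, fail to reject H0.


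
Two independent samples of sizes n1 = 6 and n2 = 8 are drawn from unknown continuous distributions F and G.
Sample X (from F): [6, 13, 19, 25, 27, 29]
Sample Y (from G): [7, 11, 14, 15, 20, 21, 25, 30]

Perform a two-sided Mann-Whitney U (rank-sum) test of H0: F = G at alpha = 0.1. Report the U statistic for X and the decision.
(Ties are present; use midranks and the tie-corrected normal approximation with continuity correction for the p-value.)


Step 1: Combine and sort all 14 observations; assign midranks.
sorted (value, group): (6,X), (7,Y), (11,Y), (13,X), (14,Y), (15,Y), (19,X), (20,Y), (21,Y), (25,X), (25,Y), (27,X), (29,X), (30,Y)
ranks: 6->1, 7->2, 11->3, 13->4, 14->5, 15->6, 19->7, 20->8, 21->9, 25->10.5, 25->10.5, 27->12, 29->13, 30->14
Step 2: Rank sum for X: R1 = 1 + 4 + 7 + 10.5 + 12 + 13 = 47.5.
Step 3: U_X = R1 - n1(n1+1)/2 = 47.5 - 6*7/2 = 47.5 - 21 = 26.5.
       U_Y = n1*n2 - U_X = 48 - 26.5 = 21.5.
Step 4: Ties are present, so use the tie-corrected normal approximation (with continuity correction) for the p-value.
Step 5: p-value = 0.796034; compare to alpha = 0.1. fail to reject H0.

U_X = 26.5, p = 0.796034, fail to reject H0 at alpha = 0.1.


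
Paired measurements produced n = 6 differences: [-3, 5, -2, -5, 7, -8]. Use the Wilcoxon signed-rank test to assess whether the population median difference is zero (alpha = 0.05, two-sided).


Step 1: Drop any zero differences (none here) and take |d_i|.
|d| = [3, 5, 2, 5, 7, 8]
Step 2: Midrank |d_i| (ties get averaged ranks).
ranks: |3|->2, |5|->3.5, |2|->1, |5|->3.5, |7|->5, |8|->6
Step 3: Attach original signs; sum ranks with positive sign and with negative sign.
W+ = 3.5 + 5 = 8.5
W- = 2 + 1 + 3.5 + 6 = 12.5
(Check: W+ + W- = 21 should equal n(n+1)/2 = 21.)
Step 4: Test statistic W = min(W+, W-) = 8.5.
Step 5: Ties in |d|, so use the tie-corrected normal approximation.
        E[W] = n(n+1)/4 = 6*7/4 = 10.5.
        Tie groups: |d|=5 (t=2); sum(t^3 - t) = 6.
        Var[W] = n(n+1)(2n+1)/24 - sum(t^3-t)/48 = 546/24 - 6/48 = 22.625.
        z = (W - E[W]) / sqrt(Var[W]) = (8.5 - 10.5) / 4.7566 = -0.4205.
        Two-sided p = 2*Phi(z) = 0.674142.
Step 6: alpha = 0.05. fail to reject H0.

W+ = 8.5, W- = 12.5, W = min = 8.5, p = 0.674142, fail to reject H0.


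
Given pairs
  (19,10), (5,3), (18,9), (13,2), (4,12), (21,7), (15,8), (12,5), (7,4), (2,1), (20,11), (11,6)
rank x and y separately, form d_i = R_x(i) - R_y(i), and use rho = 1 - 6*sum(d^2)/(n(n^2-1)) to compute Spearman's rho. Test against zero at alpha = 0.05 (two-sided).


Step 1: Rank x and y separately (midranks; no ties here).
rank(x): 19->10, 5->3, 18->9, 13->7, 4->2, 21->12, 15->8, 12->6, 7->4, 2->1, 20->11, 11->5
rank(y): 10->10, 3->3, 9->9, 2->2, 12->12, 7->7, 8->8, 5->5, 4->4, 1->1, 11->11, 6->6
Step 2: d_i = R_x(i) - R_y(i); compute d_i^2.
  (10-10)^2=0, (3-3)^2=0, (9-9)^2=0, (7-2)^2=25, (2-12)^2=100, (12-7)^2=25, (8-8)^2=0, (6-5)^2=1, (4-4)^2=0, (1-1)^2=0, (11-11)^2=0, (5-6)^2=1
sum(d^2) = 152.
Step 3: rho = 1 - 6*152 / (12*(12^2 - 1)) = 1 - 912/1716 = 0.468531.
Step 4: Under H0, t = rho * sqrt((n-2)/(1-rho^2)) = 1.6771 ~ t(10).
Step 5: Two-sided p-value from the t-distribution with 10 df = 0.124455.
Step 6: alpha = 0.05. fail to reject H0.

rho = 0.4685, p = 0.124455, fail to reject H0 at alpha = 0.05.


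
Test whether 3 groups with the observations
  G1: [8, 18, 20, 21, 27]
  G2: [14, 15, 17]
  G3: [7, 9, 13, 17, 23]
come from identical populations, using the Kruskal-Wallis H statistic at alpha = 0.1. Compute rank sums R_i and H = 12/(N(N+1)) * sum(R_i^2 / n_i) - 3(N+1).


Step 1: Combine all N = 13 observations and assign midranks.
sorted (value, group, rank): (7,G3,1), (8,G1,2), (9,G3,3), (13,G3,4), (14,G2,5), (15,G2,6), (17,G2,7.5), (17,G3,7.5), (18,G1,9), (20,G1,10), (21,G1,11), (23,G3,12), (27,G1,13)
Step 2: Sum ranks within each group.
R_1 = 45 (n_1 = 5)
R_2 = 18.5 (n_2 = 3)
R_3 = 27.5 (n_3 = 5)
Step 3: H = 12/(N(N+1)) * sum(R_i^2/n_i) - 3(N+1)
     = 12/(13*14) * (45^2/5 + 18.5^2/3 + 27.5^2/5) - 3*14
     = 0.065934 * 670.333 - 42
     = 2.197802.
Step 4: Ties present; correction factor C = 1 - 6/(13^3 - 13) = 0.997253. Corrected H = 2.197802 / 0.997253 = 2.203857.
Step 5: Under H0, H ~ chi^2(2); p-value = 0.332230.
Step 6: alpha = 0.1. fail to reject H0.

H = 2.2039, df = 2, p = 0.332230, fail to reject H0.


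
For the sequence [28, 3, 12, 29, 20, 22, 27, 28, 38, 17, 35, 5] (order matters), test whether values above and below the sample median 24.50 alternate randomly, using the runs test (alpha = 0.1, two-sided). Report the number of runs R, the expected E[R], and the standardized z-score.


Step 1: Compute median = 24.50; label A = above, B = below.
Labels in order: ABBABBAAABAB  (n_A = 6, n_B = 6)
Step 2: Count runs R = 8.
Step 3: Under H0 (random ordering), E[R] = 2*n_A*n_B/(n_A+n_B) + 1 = 2*6*6/12 + 1 = 7.0000.
        Var[R] = 2*n_A*n_B*(2*n_A*n_B - n_A - n_B) / ((n_A+n_B)^2 * (n_A+n_B-1)) = 4320/1584 = 2.7273.
        SD[R] = 1.6514.
Step 4: Continuity-corrected z = (R - 0.5 - E[R]) / SD[R] = (8 - 0.5 - 7.0000) / 1.6514 = 0.3028.
Step 5: Two-sided p-value via normal approximation = 2*(1 - Phi(|z|)) = 0.762069.
Step 6: alpha = 0.1. fail to reject H0.

R = 8, z = 0.3028, p = 0.762069, fail to reject H0.


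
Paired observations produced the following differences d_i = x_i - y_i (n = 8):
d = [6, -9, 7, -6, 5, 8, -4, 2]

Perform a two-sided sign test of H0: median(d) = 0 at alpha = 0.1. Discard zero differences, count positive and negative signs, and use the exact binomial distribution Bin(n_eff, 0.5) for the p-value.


Step 1: Discard zero differences. Original n = 8; n_eff = number of nonzero differences = 8.
Nonzero differences (with sign): +6, -9, +7, -6, +5, +8, -4, +2
Step 2: Count signs: positive = 5, negative = 3.
Step 3: Under H0: P(positive) = 0.5, so the number of positives S ~ Bin(8, 0.5).
Step 4: Two-sided exact p-value = sum of Bin(8,0.5) probabilities at or below the observed probability = 0.726562.
Step 5: alpha = 0.1. fail to reject H0.

n_eff = 8, pos = 5, neg = 3, p = 0.726562, fail to reject H0.


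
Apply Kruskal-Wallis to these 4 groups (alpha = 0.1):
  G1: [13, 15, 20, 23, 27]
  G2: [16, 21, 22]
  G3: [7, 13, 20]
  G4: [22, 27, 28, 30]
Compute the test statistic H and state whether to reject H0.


Step 1: Combine all N = 15 observations and assign midranks.
sorted (value, group, rank): (7,G3,1), (13,G1,2.5), (13,G3,2.5), (15,G1,4), (16,G2,5), (20,G1,6.5), (20,G3,6.5), (21,G2,8), (22,G2,9.5), (22,G4,9.5), (23,G1,11), (27,G1,12.5), (27,G4,12.5), (28,G4,14), (30,G4,15)
Step 2: Sum ranks within each group.
R_1 = 36.5 (n_1 = 5)
R_2 = 22.5 (n_2 = 3)
R_3 = 10 (n_3 = 3)
R_4 = 51 (n_4 = 4)
Step 3: H = 12/(N(N+1)) * sum(R_i^2/n_i) - 3(N+1)
     = 12/(15*16) * (36.5^2/5 + 22.5^2/3 + 10^2/3 + 51^2/4) - 3*16
     = 0.050000 * 1118.78 - 48
     = 7.939167.
Step 4: Ties present; correction factor C = 1 - 24/(15^3 - 15) = 0.992857. Corrected H = 7.939167 / 0.992857 = 7.996283.
Step 5: Under H0, H ~ chi^2(3); p-value = 0.046089.
Step 6: alpha = 0.1. reject H0.

H = 7.9963, df = 3, p = 0.046089, reject H0.


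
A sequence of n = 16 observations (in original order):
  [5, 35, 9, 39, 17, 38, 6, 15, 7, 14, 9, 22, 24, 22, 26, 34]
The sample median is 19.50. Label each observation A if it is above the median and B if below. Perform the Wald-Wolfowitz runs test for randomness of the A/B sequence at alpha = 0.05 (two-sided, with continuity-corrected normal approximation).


Step 1: Compute median = 19.50; label A = above, B = below.
Labels in order: BABABABBBBBAAAAA  (n_A = 8, n_B = 8)
Step 2: Count runs R = 8.
Step 3: Under H0 (random ordering), E[R] = 2*n_A*n_B/(n_A+n_B) + 1 = 2*8*8/16 + 1 = 9.0000.
        Var[R] = 2*n_A*n_B*(2*n_A*n_B - n_A - n_B) / ((n_A+n_B)^2 * (n_A+n_B-1)) = 14336/3840 = 3.7333.
        SD[R] = 1.9322.
Step 4: Continuity-corrected z = (R + 0.5 - E[R]) / SD[R] = (8 + 0.5 - 9.0000) / 1.9322 = -0.2588.
Step 5: Two-sided p-value via normal approximation = 2*(1 - Phi(|z|)) = 0.795809.
Step 6: alpha = 0.05. fail to reject H0.

R = 8, z = -0.2588, p = 0.795809, fail to reject H0.
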